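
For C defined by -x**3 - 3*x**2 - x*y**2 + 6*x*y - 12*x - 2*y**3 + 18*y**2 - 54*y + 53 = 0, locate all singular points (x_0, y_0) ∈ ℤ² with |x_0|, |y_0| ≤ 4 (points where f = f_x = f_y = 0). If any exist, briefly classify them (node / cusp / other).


Singular points: {(-1, 3)}; classification: cusp.

Compute partial derivatives:
  f_x = -3*x**2 - 6*x - y**2 + 6*y - 12.
  f_y = -2*x*y + 6*x - 6*y**2 + 36*y - 54.
Scan x_0 ∈ {−4, ..., 4}. For each x_0, f_y(x_0, y) is a polynomial in y; find its integer roots y ∈ {−4, ..., 4}, then test f_x and f at those candidates.
  x = -4: f_y(-4, y) = -6*y**2 + 44*y - 78; vanishes at y ∈ {3}. (-4, 3): f_x = -27 ≠ 0.
  x = -3: f_y(-3, y) = -6*y**2 + 42*y - 72; vanishes at y ∈ {3, 4}. (-3, 3): f_x = -12 ≠ 0; (-3, 4): f_x = -13 ≠ 0.
  x = -2: f_y(-2, y) = -6*y**2 + 40*y - 66; vanishes at y ∈ {3}. (-2, 3): f_x = -3 ≠ 0.
  x = -1: f_y(-1, y) = -6*y**2 + 38*y - 60; vanishes at y ∈ {3}. (-1, 3): f_x = 0, f = 0 — SINGULAR.
  x = 0: f_y(0, y) = -6*y**2 + 36*y - 54; vanishes at y ∈ {3}. (0, 3): f_x = -3 ≠ 0.
  x = 1: f_y(1, y) = -6*y**2 + 34*y - 48; vanishes at y ∈ {3}. (1, 3): f_x = -12 ≠ 0.
  x = 2: f_y(2, y) = -6*y**2 + 32*y - 42; vanishes at y ∈ {3}. (2, 3): f_x = -27 ≠ 0.
  x = 3: f_y(3, y) = -6*y**2 + 30*y - 36; vanishes at y ∈ {2, 3}. (3, 2): f_x = -49 ≠ 0; (3, 3): f_x = -48 ≠ 0.
  x = 4: f_y(4, y) = -6*y**2 + 28*y - 30; vanishes at y ∈ {3}. (4, 3): f_x = -75 ≠ 0.
Only singular point on the grid: (-1, 3).
Classify: substitute x = -1 + u, y = 3 + v and expand: f = -u**3 - u*v**2 - 2*v**3 + v**2.
No constant or linear terms (consistent with a singular point). Quadratic part: v**2. Cubic part: -u**3 - u*v**2 - 2*v**3.
The quadratic part v**2 is a perfect square, so there is a single (double) tangent line v = 0, i.e. y = 3. Restricting the cubic part to that line (v = 0) leaves -u**3 ≠ 0, so f is not divisible by v and the branch is v² ≈ u**3 to lowest order — this is a cusp.
Classification: cusp.


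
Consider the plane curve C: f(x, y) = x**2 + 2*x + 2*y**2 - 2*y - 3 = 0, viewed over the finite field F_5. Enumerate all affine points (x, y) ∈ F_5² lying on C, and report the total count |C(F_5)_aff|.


Affine F_5-points: {(1, 0), (1, 1), (2, 0), (2, 1), (4, 2), (4, 4)}; count = 6.

For each of the 25 pairs (x, y) ∈ F_5², evaluate f(x, y) mod 5. Record the zeros.
  x = 0: [0↦2, 1↦2, 2↦1, 3↦4, 4↦1]  zeros at y ∈ ∅
  x = 1: [0↦0, 1↦0, 2↦4, 3↦2, 4↦4]  zeros at y ∈ {0, 1}
  x = 2: [0↦0, 1↦0, 2↦4, 3↦2, 4↦4]  zeros at y ∈ {0, 1}
  x = 3: [0↦2, 1↦2, 2↦1, 3↦4, 4↦1]  zeros at y ∈ ∅
  x = 4: [0↦1, 1↦1, 2↦0, 3↦3, 4↦0]  zeros at y ∈ {2, 4}
Collecting zeros: affine points = {(1, 0), (1, 1), (2, 0), (2, 1), (4, 2), (4, 4)}.
Total count |C(F_5)_aff| = 6.


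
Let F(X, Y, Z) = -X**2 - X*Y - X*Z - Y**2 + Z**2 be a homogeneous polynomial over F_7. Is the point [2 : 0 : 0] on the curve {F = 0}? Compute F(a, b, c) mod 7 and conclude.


F(2,0,0) ≡ 3 (mod 7); P is NOT on the curve.

Evaluate F(2, 0, 0) term-by-term (mod 7).
  -X**2 ↦ -1·4·1·1 = -4
  -X*Y ↦ -1·2·0·1 = 0
  -X*Z ↦ -1·2·1·0 = 0
  -Y**2 ↦ -1·1·0·1 = 0
  Z**2 ↦ 1·1·1·0 = 0
Sum: F(2, 0, 0) = (-4) + (0) + (0) + (0) + (0) = -4.
Reducing mod 7: -4 ≡ 3 (mod 7).
Since F(a, b, c) ≡ 3 ≠ 0 (mod 7), P does NOT lie on the curve.


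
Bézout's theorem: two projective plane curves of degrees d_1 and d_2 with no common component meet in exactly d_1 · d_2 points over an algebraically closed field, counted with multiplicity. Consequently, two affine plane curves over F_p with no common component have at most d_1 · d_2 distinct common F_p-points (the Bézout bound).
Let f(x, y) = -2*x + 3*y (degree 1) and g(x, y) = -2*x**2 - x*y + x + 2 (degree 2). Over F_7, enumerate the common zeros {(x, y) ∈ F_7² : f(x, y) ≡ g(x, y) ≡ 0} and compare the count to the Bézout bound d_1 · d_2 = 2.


Common zeros: ∅; count = 0; Bézout bound = 2.

deg(f) = 1, deg(g) = 2, so Bézout bound = 2.
Scan x ∈ F_7. For each x, list the y ∈ F_7 with f(x, y) ≡ 0 and those with g(x, y) ≡ 0 (mod 7); the common zeros in that column are the intersection.
  x = 0: f ≡ 0 at y ∈ {0}; g ≡ 0 at y ∈ ∅; common: ∅.
  x = 1: f ≡ 0 at y ∈ {3}; g ≡ 0 at y ∈ {1}; common: ∅.
  x = 2: f ≡ 0 at y ∈ {6}; g ≡ 0 at y ∈ {5}; common: ∅.
  x = 3: f ≡ 0 at y ∈ {2}; g ≡ 0 at y ∈ {5}; common: ∅.
  x = 4: f ≡ 0 at y ∈ {5}; g ≡ 0 at y ∈ {4}; common: ∅.
  x = 5: f ≡ 0 at y ∈ {1}; g ≡ 0 at y ∈ {4}; common: ∅.
  x = 6: f ≡ 0 at y ∈ {4}; g ≡ 0 at y ∈ {1}; common: ∅.
Collecting: common zeros = ∅, so the count is 0.
Comparison with the Bézout bound: 0 ≤ 2 = deg(f)·deg(g), as expected for curves with no common component (the affine F_7-count falls short of the bound because intersections may lie at infinity, over extension fields, or carry multiplicity).


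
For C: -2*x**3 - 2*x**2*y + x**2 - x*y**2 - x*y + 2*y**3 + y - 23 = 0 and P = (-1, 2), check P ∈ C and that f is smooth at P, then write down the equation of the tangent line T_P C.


Tangent line at P: -6*x + 28*y - 62 = 0.

Step 1: f(-1, 2) = 0, so P lies on C.
Step 2: partial derivatives
  f_x(x, y) = -6*x**2 - 4*x*y + 2*x - y**2 - y, f_y(x, y) = -2*x**2 - 2*x*y - x + 6*y**2 + 1.
  f_x(P) = -6, f_y(P) = 28 (gradient nonzero, so P is smooth).
Step 3: tangent line at P: -6·(x − -1) + 28·(y − 2) = 0.
Expanding: -6*x + 28*y - 62 = 0.


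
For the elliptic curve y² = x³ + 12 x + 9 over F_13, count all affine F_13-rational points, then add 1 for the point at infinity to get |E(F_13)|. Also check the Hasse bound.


Affine points = {(0, 3), (0, 10), (1, 3), (1, 10), (4, 2), (4, 11), (5, 5), (5, 8), (9, 1), (9, 12), (11, 4), (11, 9), (12, 3), (12, 10)}; affine count = 14; |E(F_13)| = 15.

Discriminant check: Δ ∝ 4a³ + 27b² = 4·12³ + 27·9² = 4·1728 + 27·81 ≡ 12 (mod 13). Nonzero ⇒ E is nonsingular.
For each x ∈ F_13, compute rhs = x³ + 12·x + 9 mod 13, then count y ∈ F_13 with y² ≡ rhs.
  x = 0: rhs = 9, matching y values: 3, 10 (2 points).
  x = 1: rhs = 9, matching y values: 3, 10 (2 points).
  x = 2: rhs = 2, matching y values: none (0 points).
  x = 3: rhs = 7, matching y values: none (0 points).
  x = 4: rhs = 4, matching y values: 2, 11 (2 points).
  x = 5: rhs = 12, matching y values: 5, 8 (2 points).
  x = 6: rhs = 11, matching y values: none (0 points).
  x = 7: rhs = 7, matching y values: none (0 points).
  x = 8: rhs = 6, matching y values: none (0 points).
  x = 9: rhs = 1, matching y values: 1, 12 (2 points).
  x = 10: rhs = 11, matching y values: none (0 points).
  x = 11: rhs = 3, matching y values: 4, 9 (2 points).
  x = 12: rhs = 9, matching y values: 3, 10 (2 points).
Total affine count: 14.
Full point count |E(F_13)| = 14 + 1 = 15.
Hasse bound: |15 − (13+1)| = |1| = 1 ≤ 2√13 ≈ 7.2111 ✓.


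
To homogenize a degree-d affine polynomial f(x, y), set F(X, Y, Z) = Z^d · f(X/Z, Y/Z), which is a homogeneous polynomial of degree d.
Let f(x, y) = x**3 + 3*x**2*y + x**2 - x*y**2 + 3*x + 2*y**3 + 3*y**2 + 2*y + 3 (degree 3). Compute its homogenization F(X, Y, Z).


F(X, Y, Z) = X**3 + 3*X**2*Y + X**2*Z - X*Y**2 + 3*X*Z**2 + 2*Y**3 + 3*Y**2*Z + 2*Y*Z**2 + 3*Z**3

deg(f) = 3.
Substitute x = X/Z, y = Y/Z into f, then multiply by Z^3.
  monomial 1·x^3·y^0 ↦ 1·X^3·Y^0·Z^0.
  monomial 3·x^2·y^1 ↦ 3·X^2·Y^1·Z^0.
  monomial 1·x^2·y^0 ↦ 1·X^2·Y^0·Z^1.
  monomial -1·x^1·y^2 ↦ -1·X^1·Y^2·Z^0.
  monomial 3·x^1·y^0 ↦ 3·X^1·Y^0·Z^2.
  monomial 2·x^0·y^3 ↦ 2·X^0·Y^3·Z^0.
  monomial 3·x^0·y^2 ↦ 3·X^0·Y^2·Z^1.
  monomial 2·x^0·y^1 ↦ 2·X^0·Y^1·Z^2.
  monomial 3·x^0·y^0 ↦ 3·X^0·Y^0·Z^3.
Collecting: F(X, Y, Z) = X**3 + 3*X**2*Y + X**2*Z - X*Y**2 + 3*X*Z**2 + 2*Y**3 + 3*Y**2*Z + 2*Y*Z**2 + 3*Z**3.


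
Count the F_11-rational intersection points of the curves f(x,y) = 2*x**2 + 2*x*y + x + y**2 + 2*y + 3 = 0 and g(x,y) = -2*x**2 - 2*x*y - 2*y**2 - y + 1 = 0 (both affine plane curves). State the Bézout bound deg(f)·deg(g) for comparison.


Common zeros: {(5, 5)}; count = 1; Bézout bound = 4.

deg(f) = 2, deg(g) = 2, so Bézout bound = 4.
Scan x ∈ F_11. For each x, list the y ∈ F_11 with f(x, y) ≡ 0 and those with g(x, y) ≡ 0 (mod 11); the common zeros in that column are the intersection.
  x = 0: f ≡ 0 at y ∈ {2, 7}; g ≡ 0 at y ∈ {6, 10}; common: ∅.
  x = 1: f ≡ 0 at y ∈ {1, 6}; g ≡ 0 at y ∈ {5, 10}; common: ∅.
  x = 2: f ≡ 0 at y ∈ ∅; g ≡ 0 at y ∈ ∅; common: ∅.
  x = 3: f ≡ 0 at y ∈ {1, 2}; g ≡ 0 at y ∈ {4, 9}; common: ∅.
  x = 4: f ≡ 0 at y ∈ ∅; g ≡ 0 at y ∈ {4, 8}; common: ∅.
  x = 5: f ≡ 0 at y ∈ {5}; g ≡ 0 at y ∈ {5, 6}; common: {5}.
  x = 6: f ≡ 0 at y ∈ {3, 5}; g ≡ 0 at y ∈ ∅; common: ∅.
  x = 7: f ≡ 0 at y ∈ {3}; g ≡ 0 at y ∈ ∅; common: ∅.
  x = 8: f ≡ 0 at y ∈ ∅; g ≡ 0 at y ∈ ∅; common: ∅.
  x = 9: f ≡ 0 at y ∈ {6, 7}; g ≡ 0 at y ∈ ∅; common: ∅.
  x = 10: f ≡ 0 at y ∈ ∅; g ≡ 0 at y ∈ {8, 9}; common: ∅.
Collecting: common zeros = {(5, 5)}, so the count is 1.
Comparison with the Bézout bound: 1 ≤ 4 = deg(f)·deg(g), as expected for curves with no common component (the affine F_11-count falls short of the bound because intersections may lie at infinity, over extension fields, or carry multiplicity).


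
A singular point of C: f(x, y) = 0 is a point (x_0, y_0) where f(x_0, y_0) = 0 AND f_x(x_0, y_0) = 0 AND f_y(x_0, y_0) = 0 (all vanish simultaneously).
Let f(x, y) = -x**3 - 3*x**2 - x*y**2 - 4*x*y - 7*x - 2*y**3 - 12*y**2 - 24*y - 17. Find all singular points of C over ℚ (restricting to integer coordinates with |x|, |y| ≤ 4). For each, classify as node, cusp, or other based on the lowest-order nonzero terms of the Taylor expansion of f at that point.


Singular points: {(-1, -2)}; classification: cusp.

Compute partial derivatives:
  f_x = -3*x**2 - 6*x - y**2 - 4*y - 7.
  f_y = -2*x*y - 4*x - 6*y**2 - 24*y - 24.
Scan x_0 ∈ {−4, ..., 4}. For each x_0, f_y(x_0, y) is a polynomial in y; find its integer roots y ∈ {−4, ..., 4}, then test f_x and f at those candidates.
  x = -4: f_y(-4, y) = -6*y**2 - 16*y - 8; vanishes at y ∈ {-2}. (-4, -2): f_x = -27 ≠ 0.
  x = -3: f_y(-3, y) = -6*y**2 - 18*y - 12; vanishes at y ∈ {-2, -1}. (-3, -2): f_x = -12 ≠ 0; (-3, -1): f_x = -13 ≠ 0.
  x = -2: f_y(-2, y) = -6*y**2 - 20*y - 16; vanishes at y ∈ {-2}. (-2, -2): f_x = -3 ≠ 0.
  x = -1: f_y(-1, y) = -6*y**2 - 22*y - 20; vanishes at y ∈ {-2}. (-1, -2): f_x = 0, f = 0 — SINGULAR.
  x = 0: f_y(0, y) = -6*y**2 - 24*y - 24; vanishes at y ∈ {-2}. (0, -2): f_x = -3 ≠ 0.
  x = 1: f_y(1, y) = -6*y**2 - 26*y - 28; vanishes at y ∈ {-2}. (1, -2): f_x = -12 ≠ 0.
  x = 2: f_y(2, y) = -6*y**2 - 28*y - 32; vanishes at y ∈ {-2}. (2, -2): f_x = -27 ≠ 0.
  x = 3: f_y(3, y) = -6*y**2 - 30*y - 36; vanishes at y ∈ {-3, -2}. (3, -3): f_x = -49 ≠ 0; (3, -2): f_x = -48 ≠ 0.
  x = 4: f_y(4, y) = -6*y**2 - 32*y - 40; vanishes at y ∈ {-2}. (4, -2): f_x = -75 ≠ 0.
Only singular point on the grid: (-1, -2).
Classify: substitute x = -1 + u, y = -2 + v and expand: f = -u**3 - u*v**2 - 2*v**3 + v**2.
No constant or linear terms (consistent with a singular point). Quadratic part: v**2. Cubic part: -u**3 - u*v**2 - 2*v**3.
The quadratic part v**2 is a perfect square, so there is a single (double) tangent line v = 0, i.e. y = -2. Restricting the cubic part to that line (v = 0) leaves -u**3 ≠ 0, so f is not divisible by v and the branch is v² ≈ u**3 to lowest order — this is a cusp.
Classification: cusp.


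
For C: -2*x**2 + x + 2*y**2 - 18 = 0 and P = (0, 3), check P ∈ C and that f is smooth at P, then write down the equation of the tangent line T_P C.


Tangent line at P: x + 12*y - 36 = 0.

Step 1: f(0, 3) = 0, so P lies on C.
Step 2: partial derivatives
  f_x(x, y) = 1 - 4*x, f_y(x, y) = 4*y.
  f_x(P) = 1, f_y(P) = 12 (gradient nonzero, so P is smooth).
Step 3: tangent line at P: 1·(x − 0) + 12·(y − 3) = 0.
Expanding: x + 12*y - 36 = 0.


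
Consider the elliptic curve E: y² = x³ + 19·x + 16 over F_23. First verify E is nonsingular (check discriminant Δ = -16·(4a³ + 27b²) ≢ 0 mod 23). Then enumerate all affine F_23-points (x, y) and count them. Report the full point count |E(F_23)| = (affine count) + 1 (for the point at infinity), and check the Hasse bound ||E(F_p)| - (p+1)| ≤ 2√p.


Affine points = {(0, 4), (0, 19), (1, 6), (1, 17), (2, 4), (2, 19), (3, 10), (3, 13), (4, 8), (4, 15), (5, 11), (5, 12), (6, 1), (6, 22), (7, 3), (7, 20), (8, 6), (8, 17), (14, 6), (14, 17), (16, 0), (17, 10), (17, 13), (18, 7), (18, 16), (20, 1), (20, 22), (21, 4), (21, 19)}; affine count = 29; |E(F_23)| = 30.

Discriminant check: Δ ∝ 4a³ + 27b² = 4·19³ + 27·16² = 4·6859 + 27·256 ≡ 9 (mod 23). Nonzero ⇒ E is nonsingular.
For each x ∈ F_23, compute rhs = x³ + 19·x + 16 mod 23, then count y ∈ F_23 with y² ≡ rhs.
  x = 0: rhs = 16, matching y values: 4, 19 (2 points).
  x = 1: rhs = 13, matching y values: 6, 17 (2 points).
  x = 2: rhs = 16, matching y values: 4, 19 (2 points).
  x = 3: rhs = 8, matching y values: 10, 13 (2 points).
  x = 4: rhs = 18, matching y values: 8, 15 (2 points).
  x = 5: rhs = 6, matching y values: 11, 12 (2 points).
  x = 6: rhs = 1, matching y values: 1, 22 (2 points).
  x = 7: rhs = 9, matching y values: 3, 20 (2 points).
  x = 8: rhs = 13, matching y values: 6, 17 (2 points).
  x = 9: rhs = 19, matching y values: none (0 points).
  x = 10: rhs = 10, matching y values: none (0 points).
  x = 11: rhs = 15, matching y values: none (0 points).
  x = 12: rhs = 17, matching y values: none (0 points).
  x = 13: rhs = 22, matching y values: none (0 points).
  x = 14: rhs = 13, matching y values: 6, 17 (2 points).
  x = 15: rhs = 19, matching y values: none (0 points).
  x = 16: rhs = 0, matching y values: 0 (1 points).
  x = 17: rhs = 8, matching y values: 10, 13 (2 points).
  x = 18: rhs = 3, matching y values: 7, 16 (2 points).
  x = 19: rhs = 14, matching y values: none (0 points).
  x = 20: rhs = 1, matching y values: 1, 22 (2 points).
  x = 21: rhs = 16, matching y values: 4, 19 (2 points).
  x = 22: rhs = 19, matching y values: none (0 points).
Total affine count: 29.
Full point count |E(F_23)| = 29 + 1 = 30.
Hasse bound: |30 − (23+1)| = |6| = 6 ≤ 2√23 ≈ 9.5917 ✓.


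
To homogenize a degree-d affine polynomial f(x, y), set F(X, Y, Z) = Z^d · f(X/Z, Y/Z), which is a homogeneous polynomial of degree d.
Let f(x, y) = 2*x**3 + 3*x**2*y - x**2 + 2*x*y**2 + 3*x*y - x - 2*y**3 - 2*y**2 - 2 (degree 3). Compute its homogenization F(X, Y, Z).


F(X, Y, Z) = 2*X**3 + 3*X**2*Y - X**2*Z + 2*X*Y**2 + 3*X*Y*Z - X*Z**2 - 2*Y**3 - 2*Y**2*Z - 2*Z**3

deg(f) = 3.
Substitute x = X/Z, y = Y/Z into f, then multiply by Z^3.
  monomial 2·x^3·y^0 ↦ 2·X^3·Y^0·Z^0.
  monomial 3·x^2·y^1 ↦ 3·X^2·Y^1·Z^0.
  monomial -1·x^2·y^0 ↦ -1·X^2·Y^0·Z^1.
  monomial 2·x^1·y^2 ↦ 2·X^1·Y^2·Z^0.
  monomial 3·x^1·y^1 ↦ 3·X^1·Y^1·Z^1.
  monomial -1·x^1·y^0 ↦ -1·X^1·Y^0·Z^2.
  monomial -2·x^0·y^3 ↦ -2·X^0·Y^3·Z^0.
  monomial -2·x^0·y^2 ↦ -2·X^0·Y^2·Z^1.
  monomial -2·x^0·y^0 ↦ -2·X^0·Y^0·Z^3.
Collecting: F(X, Y, Z) = 2*X**3 + 3*X**2*Y - X**2*Z + 2*X*Y**2 + 3*X*Y*Z - X*Z**2 - 2*Y**3 - 2*Y**2*Z - 2*Z**3.


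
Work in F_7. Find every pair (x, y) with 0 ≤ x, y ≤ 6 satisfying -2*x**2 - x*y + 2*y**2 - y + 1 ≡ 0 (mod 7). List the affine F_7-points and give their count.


Affine F_7-points: {(0, 2), (2, 0), (2, 5), (4, 3), (5, 0), (5, 3), (6, 2), (6, 5)}; count = 8.

For each of the 49 pairs (x, y) ∈ F_7², evaluate f(x, y) mod 7. Record the zeros.
  x = 0: [0↦1, 1↦2, 2↦0, 3↦2, 4↦1, 5↦4, 6↦4]  zeros at y ∈ {2}
  x = 1: [0↦6, 1↦6, 2↦3, 3↦4, 4↦2, 5↦4, 6↦3]  zeros at y ∈ ∅
  x = 2: [0↦0, 1↦6, 2↦2, 3↦2, 4↦6, 5↦0, 6↦5]  zeros at y ∈ {0, 5}
  x = 3: [0↦4, 1↦2, 2↦4, 3↦3, 4↦6, 5↦6, 6↦3]  zeros at y ∈ ∅
  x = 4: [0↦4, 1↦1, 2↦2, 3↦0, 4↦2, 5↦1, 6↦4]  zeros at y ∈ {3}
  x = 5: [0↦0, 1↦3, 2↦3, 3↦0, 4↦1, 5↦6, 6↦1]  zeros at y ∈ {0, 3}
  x = 6: [0↦6, 1↦1, 2↦0, 3↦3, 4↦3, 5↦0, 6↦1]  zeros at y ∈ {2, 5}
Collecting zeros: affine points = {(0, 2), (2, 0), (2, 5), (4, 3), (5, 0), (5, 3), (6, 2), (6, 5)}.
Total count |C(F_7)_aff| = 8.


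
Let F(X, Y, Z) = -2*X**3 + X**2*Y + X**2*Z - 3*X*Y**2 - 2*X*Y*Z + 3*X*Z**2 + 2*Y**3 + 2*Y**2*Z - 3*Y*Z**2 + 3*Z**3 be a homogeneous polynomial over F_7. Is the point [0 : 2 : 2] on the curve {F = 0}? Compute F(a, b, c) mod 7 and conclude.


F(0,2,2) ≡ 4 (mod 7); P is NOT on the curve.

Evaluate F(0, 2, 2) term-by-term (mod 7).
  -2*X**3 ↦ -2·0·1·1 = 0
  X**2*Y ↦ 1·0·2·1 = 0
  X**2*Z ↦ 1·0·1·2 = 0
  -3*X*Y**2 ↦ -3·0·4·1 = 0
  -2*X*Y*Z ↦ -2·0·2·2 = 0
  3*X*Z**2 ↦ 3·0·1·4 = 0
  2*Y**3 ↦ 2·1·8·1 = 16
  2*Y**2*Z ↦ 2·1·4·2 = 16
  -3*Y*Z**2 ↦ -3·1·2·4 = -24
  3*Z**3 ↦ 3·1·1·8 = 24
Sum: F(0, 2, 2) = (0) + (0) + (0) + (0) + (0) + (0) + (16) + (16) + (-24) + (24) = 32.
Reducing mod 7: 32 ≡ 4 (mod 7).
Since F(a, b, c) ≡ 4 ≠ 0 (mod 7), P does NOT lie on the curve.


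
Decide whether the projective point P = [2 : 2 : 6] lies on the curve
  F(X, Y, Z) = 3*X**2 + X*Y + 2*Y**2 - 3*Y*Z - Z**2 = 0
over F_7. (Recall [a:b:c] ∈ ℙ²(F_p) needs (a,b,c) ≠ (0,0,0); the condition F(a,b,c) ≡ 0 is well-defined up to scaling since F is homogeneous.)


F(2,2,6) ≡ 1 (mod 7); P is NOT on the curve.

Evaluate F(2, 2, 6) term-by-term (mod 7).
  3*X**2 ↦ 3·4·1·1 = 12
  X*Y ↦ 1·2·2·1 = 4
  2*Y**2 ↦ 2·1·4·1 = 8
  -3*Y*Z ↦ -3·1·2·6 = -36
  -Z**2 ↦ -1·1·1·36 = -36
Sum: F(2, 2, 6) = (12) + (4) + (8) + (-36) + (-36) = -48.
Reducing mod 7: -48 ≡ 1 (mod 7).
Since F(a, b, c) ≡ 1 ≠ 0 (mod 7), P does NOT lie on the curve.


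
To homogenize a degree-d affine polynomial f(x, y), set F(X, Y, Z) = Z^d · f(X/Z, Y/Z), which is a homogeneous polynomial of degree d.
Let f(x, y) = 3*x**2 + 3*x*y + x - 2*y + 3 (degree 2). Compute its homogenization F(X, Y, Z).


F(X, Y, Z) = 3*X**2 + 3*X*Y + X*Z - 2*Y*Z + 3*Z**2

deg(f) = 2.
Substitute x = X/Z, y = Y/Z into f, then multiply by Z^2.
  monomial 3·x^2·y^0 ↦ 3·X^2·Y^0·Z^0.
  monomial 3·x^1·y^1 ↦ 3·X^1·Y^1·Z^0.
  monomial 1·x^1·y^0 ↦ 1·X^1·Y^0·Z^1.
  monomial -2·x^0·y^1 ↦ -2·X^0·Y^1·Z^1.
  monomial 3·x^0·y^0 ↦ 3·X^0·Y^0·Z^2.
Collecting: F(X, Y, Z) = 3*X**2 + 3*X*Y + X*Z - 2*Y*Z + 3*Z**2.


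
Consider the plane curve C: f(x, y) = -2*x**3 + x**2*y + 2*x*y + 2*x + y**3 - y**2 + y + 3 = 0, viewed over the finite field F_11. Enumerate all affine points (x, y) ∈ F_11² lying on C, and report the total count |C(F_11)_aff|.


Affine F_11-points: {(0, 4), (0, 9), (0, 10), (1, 3), (2, 1), (3, 6), (4, 7), (5, 10), (6, 7), (7, 1), (8, 1), (10, 7), (10, 8)}; count = 13.

For each of the 121 pairs (x, y) ∈ F_11², evaluate f(x, y) mod 11. Record the zeros.
  x = 0: [0↦3, 1↦4, 2↦9, 3↦2, 4↦0, 5↦9, 6↦2, 7↦7, 8↦8, 9↦0, 10↦0]  zeros at y ∈ {4, 9, 10}
  x = 1: [0↦3, 1↦7, 2↦4, 3↦0, 4↦1, 5↦2, 6↦9, 7↦6, 8↦10, 9↦5, 10↦8]  zeros at y ∈ {3}
  x = 2: [0↦2, 1↦0, 2↦2, 3↦3, 4↦9, 5↦4, 6↦5, 7↦7, 8↦5, 9↦5, 10↦2]  zeros at y ∈ {1}
  x = 3: [0↦10, 1↦4, 2↦2, 3↦10, 4↦1, 5↦3, 6↦0, 7↦9, 8↦3, 9↦10, 10↦3]  zeros at y ∈ {6}
  x = 4: [0↦4, 1↦7, 2↦3, 3↦9, 4↦9, 5↦9, 6↦4, 7↦0, 8↦3, 9↦8, 10↦10]  zeros at y ∈ {7}
  x = 5: [0↦5, 1↦8, 2↦4, 3↦10, 4↦10, 5↦10, 6↦5, 7↦1, 8↦4, 9↦9, 10↦0]  zeros at y ∈ {10}
  x = 6: [0↦1, 1↦6, 2↦4, 3↦1, 4↦3, 5↦5, 6↦2, 7↦0, 8↦5, 9↦1, 10↦5]  zeros at y ∈ {7}
  x = 7: [0↦2, 1↦0, 2↦2, 3↦3, 4↦9, 5↦4, 6↦5, 7↦7, 8↦5, 9↦5, 10↦2]  zeros at y ∈ {1}
  x = 8: [0↦7, 1↦0, 2↦8, 3↦4, 4↦5, 5↦6, 6↦2, 7↦10, 8↦3, 9↦9, 10↦1]  zeros at y ∈ {1}
  x = 9: [0↦4, 1↦5, 2↦10, 3↦3, 4↦1, 5↦10, 6↦3, 7↦8, 8↦9, 9↦1, 10↦1]  zeros at y ∈ ∅
  x = 10: [0↦3, 1↦3, 2↦7, 3↦10, 4↦7, 5↦4, 6↦7, 7↦0, 8↦0, 9↦2, 10↦1]  zeros at y ∈ {7, 8}
Collecting zeros: affine points = {(0, 4), (0, 9), (0, 10), (1, 3), (2, 1), (3, 6), (4, 7), (5, 10), (6, 7), (7, 1), (8, 1), (10, 7), (10, 8)}.
Total count |C(F_11)_aff| = 13.


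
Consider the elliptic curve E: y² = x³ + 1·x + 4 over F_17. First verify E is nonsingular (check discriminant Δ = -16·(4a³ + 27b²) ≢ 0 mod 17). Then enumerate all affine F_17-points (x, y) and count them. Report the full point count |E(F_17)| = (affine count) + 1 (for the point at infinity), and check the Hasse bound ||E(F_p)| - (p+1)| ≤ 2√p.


Affine points = {(0, 2), (0, 15), (3, 0), (4, 2), (4, 15), (5, 7), (5, 10), (13, 2), (13, 15), (14, 5), (14, 12), (16, 6), (16, 11)}; affine count = 13; |E(F_17)| = 14.

Discriminant check: Δ ∝ 4a³ + 27b² = 4·1³ + 27·4² = 4·1 + 27·16 ≡ 11 (mod 17). Nonzero ⇒ E is nonsingular.
For each x ∈ F_17, compute rhs = x³ + 1·x + 4 mod 17, then count y ∈ F_17 with y² ≡ rhs.
  x = 0: rhs = 4, matching y values: 2, 15 (2 points).
  x = 1: rhs = 6, matching y values: none (0 points).
  x = 2: rhs = 14, matching y values: none (0 points).
  x = 3: rhs = 0, matching y values: 0 (1 points).
  x = 4: rhs = 4, matching y values: 2, 15 (2 points).
  x = 5: rhs = 15, matching y values: 7, 10 (2 points).
  x = 6: rhs = 5, matching y values: none (0 points).
  x = 7: rhs = 14, matching y values: none (0 points).
  x = 8: rhs = 14, matching y values: none (0 points).
  x = 9: rhs = 11, matching y values: none (0 points).
  x = 10: rhs = 11, matching y values: none (0 points).
  x = 11: rhs = 3, matching y values: none (0 points).
  x = 12: rhs = 10, matching y values: none (0 points).
  x = 13: rhs = 4, matching y values: 2, 15 (2 points).
  x = 14: rhs = 8, matching y values: 5, 12 (2 points).
  x = 15: rhs = 11, matching y values: none (0 points).
  x = 16: rhs = 2, matching y values: 6, 11 (2 points).
Total affine count: 13.
Full point count |E(F_17)| = 13 + 1 = 14.
Hasse bound: |14 − (17+1)| = |-4| = 4 ≤ 2√17 ≈ 8.2462 ✓.


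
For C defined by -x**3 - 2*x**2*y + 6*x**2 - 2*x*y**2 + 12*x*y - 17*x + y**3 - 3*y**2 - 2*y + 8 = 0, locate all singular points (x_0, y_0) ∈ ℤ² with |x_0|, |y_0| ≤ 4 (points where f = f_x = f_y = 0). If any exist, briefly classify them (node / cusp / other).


Singular points: {(1, 2)}; classification: node.

Compute partial derivatives:
  f_x = -3*x**2 - 4*x*y + 12*x - 2*y**2 + 12*y - 17.
  f_y = -2*x**2 - 4*x*y + 12*x + 3*y**2 - 6*y - 2.
Scan x_0 ∈ {−4, ..., 4}. For each x_0, f_y(x_0, y) is a polynomial in y; find its integer roots y ∈ {−4, ..., 4}, then test f_x and f at those candidates.
  x = -4: f_y(-4, y) = 3*y**2 + 10*y - 82; no integer root y with |y| ≤ 4.
  x = -3: f_y(-3, y) = 3*y**2 + 6*y - 56; no integer root y with |y| ≤ 4.
  x = -2: f_y(-2, y) = 3*y**2 + 2*y - 34; no integer root y with |y| ≤ 4.
  x = -1: f_y(-1, y) = 3*y**2 - 2*y - 16; vanishes at y ∈ {-2}. (-1, -2): f_x = -72 ≠ 0.
  x = 0: f_y(0, y) = 3*y**2 - 6*y - 2; no integer root y with |y| ≤ 4.
  x = 1: f_y(1, y) = 3*y**2 - 10*y + 8; vanishes at y ∈ {2}. (1, 2): f_x = 0, f = 0 — SINGULAR.
  x = 2: f_y(2, y) = 3*y**2 - 14*y + 14; no integer root y with |y| ≤ 4.
  x = 3: f_y(3, y) = 3*y**2 - 18*y + 16; no integer root y with |y| ≤ 4.
  x = 4: f_y(4, y) = 3*y**2 - 22*y + 14; no integer root y with |y| ≤ 4.
Only singular point on the grid: (1, 2).
Classify: substitute x = 1 + u, y = 2 + v and expand: f = -u**3 - 2*u**2*v - u**2 - 2*u*v**2 + v**3 + v**2.
No constant or linear terms (consistent with a singular point). Quadratic part: -u**2 + v**2. Cubic part: -u**3 - 2*u**2*v - 2*u*v**2 + v**3.
The quadratic part v**2 - u**2 = (v − u)(v + u) splits into two distinct linear factors, so there are two distinct tangent lines y − 2 = ±(x − 1) — this is a node (ordinary double point).
Classification: node.


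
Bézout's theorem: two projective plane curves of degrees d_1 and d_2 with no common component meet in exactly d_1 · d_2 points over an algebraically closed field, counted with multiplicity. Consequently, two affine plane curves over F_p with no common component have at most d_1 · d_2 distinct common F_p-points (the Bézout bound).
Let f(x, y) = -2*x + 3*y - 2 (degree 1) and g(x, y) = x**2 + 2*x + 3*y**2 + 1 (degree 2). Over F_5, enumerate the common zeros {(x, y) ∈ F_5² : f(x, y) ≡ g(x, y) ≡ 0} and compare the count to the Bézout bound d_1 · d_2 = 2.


Common zeros: {(4, 0)}; count = 1; Bézout bound = 2.

deg(f) = 1, deg(g) = 2, so Bézout bound = 2.
Scan x ∈ F_5. For each x, list the y ∈ F_5 with f(x, y) ≡ 0 and those with g(x, y) ≡ 0 (mod 5); the common zeros in that column are the intersection.
  x = 0: f ≡ 0 at y ∈ {4}; g ≡ 0 at y ∈ ∅; common: ∅.
  x = 1: f ≡ 0 at y ∈ {3}; g ≡ 0 at y ∈ ∅; common: ∅.
  x = 2: f ≡ 0 at y ∈ {2}; g ≡ 0 at y ∈ ∅; common: ∅.
  x = 3: f ≡ 0 at y ∈ {1}; g ≡ 0 at y ∈ ∅; common: ∅.
  x = 4: f ≡ 0 at y ∈ {0}; g ≡ 0 at y ∈ {0}; common: {0}.
Collecting: common zeros = {(4, 0)}, so the count is 1.
Comparison with the Bézout bound: 1 ≤ 2 = deg(f)·deg(g), as expected for curves with no common component (the affine F_5-count falls short of the bound because intersections may lie at infinity, over extension fields, or carry multiplicity).


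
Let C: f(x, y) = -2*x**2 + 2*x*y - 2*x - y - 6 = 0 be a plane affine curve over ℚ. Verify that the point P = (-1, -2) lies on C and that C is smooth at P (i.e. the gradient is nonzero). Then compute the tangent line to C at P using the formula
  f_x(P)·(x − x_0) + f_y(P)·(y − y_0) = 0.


Tangent line at P: -2*x - 3*y - 8 = 0.

Step 1: f(-1, -2) = 0, so P lies on C.
Step 2: partial derivatives
  f_x(x, y) = -4*x + 2*y - 2, f_y(x, y) = 2*x - 1.
  f_x(P) = -2, f_y(P) = -3 (gradient nonzero, so P is smooth).
Step 3: tangent line at P: -2·(x − -1) + -3·(y − -2) = 0.
Expanding: -2*x - 3*y - 8 = 0.


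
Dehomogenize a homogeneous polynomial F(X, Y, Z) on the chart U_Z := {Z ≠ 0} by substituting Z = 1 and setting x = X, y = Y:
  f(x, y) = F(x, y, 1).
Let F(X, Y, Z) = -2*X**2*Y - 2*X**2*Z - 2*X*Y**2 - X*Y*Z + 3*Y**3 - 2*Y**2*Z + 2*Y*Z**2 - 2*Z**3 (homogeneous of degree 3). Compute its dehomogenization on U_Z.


f(x, y) = -2*x**2*y - 2*x**2 - 2*x*y**2 - x*y + 3*y**3 - 2*y**2 + 2*y - 2

On U_Z we set Z = 1. Each monomial c·X^i·Y^j·Z^k in F becomes c·x^i·y^j·1^k = c·x^i·y^j.
Substituting Z = 1: F(X, Y, 1) = -2*x**2*y - 2*x**2 - 2*x*y**2 - x*y + 3*y**3 - 2*y**2 + 2*y - 2.
Note: deg(f) ≤ deg(F) = 3; strict inequality happens when F is divisible by Z (lost terms).


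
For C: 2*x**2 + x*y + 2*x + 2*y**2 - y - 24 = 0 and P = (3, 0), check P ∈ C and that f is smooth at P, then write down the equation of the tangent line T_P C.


Tangent line at P: 14*x + 2*y - 42 = 0.

Step 1: f(3, 0) = 0, so P lies on C.
Step 2: partial derivatives
  f_x(x, y) = 4*x + y + 2, f_y(x, y) = x + 4*y - 1.
  f_x(P) = 14, f_y(P) = 2 (gradient nonzero, so P is smooth).
Step 3: tangent line at P: 14·(x − 3) + 2·(y − 0) = 0.
Expanding: 14*x + 2*y - 42 = 0.


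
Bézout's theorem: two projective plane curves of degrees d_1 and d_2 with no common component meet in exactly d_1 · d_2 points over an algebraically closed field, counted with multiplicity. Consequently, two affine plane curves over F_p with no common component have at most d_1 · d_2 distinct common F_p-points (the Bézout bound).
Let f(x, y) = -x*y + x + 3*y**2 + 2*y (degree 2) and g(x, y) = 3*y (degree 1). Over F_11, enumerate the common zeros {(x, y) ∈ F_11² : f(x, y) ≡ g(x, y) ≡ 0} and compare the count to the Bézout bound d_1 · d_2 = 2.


Common zeros: {(0, 0)}; count = 1; Bézout bound = 2.

deg(f) = 2, deg(g) = 1, so Bézout bound = 2.
Scan x ∈ F_11. For each x, list the y ∈ F_11 with f(x, y) ≡ 0 and those with g(x, y) ≡ 0 (mod 11); the common zeros in that column are the intersection.
  x = 0: f ≡ 0 at y ∈ {0, 3}; g ≡ 0 at y ∈ {0}; common: {0}.
  x = 1: f ≡ 0 at y ∈ {9}; g ≡ 0 at y ∈ {0}; common: ∅.
  x = 2: f ≡ 0 at y ∈ {5, 6}; g ≡ 0 at y ∈ {0}; common: ∅.
  x = 3: f ≡ 0 at y ∈ {7, 8}; g ≡ 0 at y ∈ {0}; common: ∅.
  x = 4: f ≡ 0 at y ∈ {4}; g ≡ 0 at y ∈ {0}; common: ∅.
  x = 5: f ≡ 0 at y ∈ {2, 10}; g ≡ 0 at y ∈ {0}; common: ∅.
  x = 6: f ≡ 0 at y ∈ ∅; g ≡ 0 at y ∈ {0}; common: ∅.
  x = 7: f ≡ 0 at y ∈ ∅; g ≡ 0 at y ∈ {0}; common: ∅.
  x = 8: f ≡ 0 at y ∈ ∅; g ≡ 0 at y ∈ {0}; common: ∅.
  x = 9: f ≡ 0 at y ∈ ∅; g ≡ 0 at y ∈ {0}; common: ∅.
  x = 10: f ≡ 0 at y ∈ ∅; g ≡ 0 at y ∈ {0}; common: ∅.
Collecting: common zeros = {(0, 0)}, so the count is 1.
Comparison with the Bézout bound: 1 ≤ 2 = deg(f)·deg(g), as expected for curves with no common component (the affine F_11-count falls short of the bound because intersections may lie at infinity, over extension fields, or carry multiplicity).


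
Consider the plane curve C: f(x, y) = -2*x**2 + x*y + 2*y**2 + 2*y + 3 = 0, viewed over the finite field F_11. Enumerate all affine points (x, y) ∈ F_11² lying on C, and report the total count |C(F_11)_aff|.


Affine F_11-points: {(1, 5), (1, 10), (2, 2), (2, 7), (4, 9), (4, 10), (6, 9), (7, 5), (7, 7), (8, 3), (10, 2), (10, 3)}; count = 12.

For each of the 121 pairs (x, y) ∈ F_11², evaluate f(x, y) mod 11. Record the zeros.
  x = 0: [0↦3, 1↦7, 2↦4, 3↦5, 4↦10, 5↦8, 6↦10, 7↦5, 8↦4, 9↦7, 10↦3]  zeros at y ∈ ∅
  x = 1: [0↦1, 1↦6, 2↦4, 3↦6, 4↦1, 5↦0, 6↦3, 7↦10, 8↦10, 9↦3, 10↦0]  zeros at y ∈ {5, 10}
  x = 2: [0↦6, 1↦1, 2↦0, 3↦3, 4↦10, 5↦10, 6↦3, 7↦0, 8↦1, 9↦6, 10↦4]  zeros at y ∈ {2, 7}
  x = 3: [0↦7, 1↦3, 2↦3, 3↦7, 4↦4, 5↦5, 6↦10, 7↦8, 8↦10, 9↦5, 10↦4]  zeros at y ∈ ∅
  x = 4: [0↦4, 1↦1, 2↦2, 3↦7, 4↦5, 5↦7, 6↦2, 7↦1, 8↦4, 9↦0, 10↦0]  zeros at y ∈ {9, 10}
  x = 5: [0↦8, 1↦6, 2↦8, 3↦3, 4↦2, 5↦5, 6↦1, 7↦1, 8↦5, 9↦2, 10↦3]  zeros at y ∈ ∅
  x = 6: [0↦8, 1↦7, 2↦10, 3↦6, 4↦6, 5↦10, 6↦7, 7↦8, 8↦2, 9↦0, 10↦2]  zeros at y ∈ {9}
  x = 7: [0↦4, 1↦4, 2↦8, 3↦5, 4↦6, 5↦0, 6↦9, 7↦0, 8↦6, 9↦5, 10↦8]  zeros at y ∈ {5, 7}
  x = 8: [0↦7, 1↦8, 2↦2, 3↦0, 4↦2, 5↦8, 6↦7, 7↦10, 8↦6, 9↦6, 10↦10]  zeros at y ∈ {3}
  x = 9: [0↦6, 1↦8, 2↦3, 3↦2, 4↦5, 5↦1, 6↦1, 7↦5, 8↦2, 9↦3, 10↦8]  zeros at y ∈ ∅
  x = 10: [0↦1, 1↦4, 2↦0, 3↦0, 4↦4, 5↦1, 6↦2, 7↦7, 8↦5, 9↦7, 10↦2]  zeros at y ∈ {2, 3}
Collecting zeros: affine points = {(1, 5), (1, 10), (2, 2), (2, 7), (4, 9), (4, 10), (6, 9), (7, 5), (7, 7), (8, 3), (10, 2), (10, 3)}.
Total count |C(F_11)_aff| = 12.


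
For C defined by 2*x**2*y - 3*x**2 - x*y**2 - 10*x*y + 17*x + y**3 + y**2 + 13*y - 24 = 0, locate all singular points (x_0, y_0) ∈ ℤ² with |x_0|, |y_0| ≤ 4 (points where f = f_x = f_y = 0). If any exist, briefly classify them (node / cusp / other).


Singular points: {(3, 1)}; classification: node.

Compute partial derivatives:
  f_x = 4*x*y - 6*x - y**2 - 10*y + 17.
  f_y = 2*x**2 - 2*x*y - 10*x + 3*y**2 + 2*y + 13.
Scan x_0 ∈ {−4, ..., 4}. For each x_0, f_y(x_0, y) is a polynomial in y; find its integer roots y ∈ {−4, ..., 4}, then test f_x and f at those candidates.
  x = -4: f_y(-4, y) = 3*y**2 + 10*y + 85; no integer root y with |y| ≤ 4.
  x = -3: f_y(-3, y) = 3*y**2 + 8*y + 61; no integer root y with |y| ≤ 4.
  x = -2: f_y(-2, y) = 3*y**2 + 6*y + 41; no integer root y with |y| ≤ 4.
  x = -1: f_y(-1, y) = 3*y**2 + 4*y + 25; no integer root y with |y| ≤ 4.
  x = 0: f_y(0, y) = 3*y**2 + 2*y + 13; no integer root y with |y| ≤ 4.
  x = 1: f_y(1, y) = 3*y**2 + 5; no integer root y with |y| ≤ 4.
  x = 2: f_y(2, y) = 3*y**2 - 2*y + 1; no integer root y with |y| ≤ 4.
  x = 3: f_y(3, y) = 3*y**2 - 4*y + 1; vanishes at y ∈ {1}. (3, 1): f_x = 0, f = 0 — SINGULAR.
  x = 4: f_y(4, y) = 3*y**2 - 6*y + 5; no integer root y with |y| ≤ 4.
Only singular point on the grid: (3, 1).
Classify: substitute x = 3 + u, y = 1 + v and expand: f = 2*u**2*v - u**2 - u*v**2 + v**3 + v**2.
No constant or linear terms (consistent with a singular point). Quadratic part: -u**2 + v**2. Cubic part: 2*u**2*v - u*v**2 + v**3.
The quadratic part v**2 - u**2 = (v − u)(v + u) splits into two distinct linear factors, so there are two distinct tangent lines y − 1 = ±(x − 3) — this is a node (ordinary double point).
Classification: node.


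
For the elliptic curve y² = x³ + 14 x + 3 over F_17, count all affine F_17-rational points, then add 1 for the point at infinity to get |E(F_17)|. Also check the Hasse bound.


Affine points = {(1, 1), (1, 16), (3, 2), (3, 15), (4, 2), (4, 15), (7, 6), (7, 11), (8, 7), (8, 10), (9, 5), (9, 12), (10, 2), (10, 15), (11, 3), (11, 14), (13, 6), (13, 11), (14, 6), (14, 11), (15, 1), (15, 16)}; affine count = 22; |E(F_17)| = 23.

Discriminant check: Δ ∝ 4a³ + 27b² = 4·14³ + 27·3² = 4·2744 + 27·9 ≡ 16 (mod 17). Nonzero ⇒ E is nonsingular.
For each x ∈ F_17, compute rhs = x³ + 14·x + 3 mod 17, then count y ∈ F_17 with y² ≡ rhs.
  x = 0: rhs = 3, matching y values: none (0 points).
  x = 1: rhs = 1, matching y values: 1, 16 (2 points).
  x = 2: rhs = 5, matching y values: none (0 points).
  x = 3: rhs = 4, matching y values: 2, 15 (2 points).
  x = 4: rhs = 4, matching y values: 2, 15 (2 points).
  x = 5: rhs = 11, matching y values: none (0 points).
  x = 6: rhs = 14, matching y values: none (0 points).
  x = 7: rhs = 2, matching y values: 6, 11 (2 points).
  x = 8: rhs = 15, matching y values: 7, 10 (2 points).
  x = 9: rhs = 8, matching y values: 5, 12 (2 points).
  x = 10: rhs = 4, matching y values: 2, 15 (2 points).
  x = 11: rhs = 9, matching y values: 3, 14 (2 points).
  x = 12: rhs = 12, matching y values: none (0 points).
  x = 13: rhs = 2, matching y values: 6, 11 (2 points).
  x = 14: rhs = 2, matching y values: 6, 11 (2 points).
  x = 15: rhs = 1, matching y values: 1, 16 (2 points).
  x = 16: rhs = 5, matching y values: none (0 points).
Total affine count: 22.
Full point count |E(F_17)| = 22 + 1 = 23.
Hasse bound: |23 − (17+1)| = |5| = 5 ≤ 2√17 ≈ 8.2462 ✓.


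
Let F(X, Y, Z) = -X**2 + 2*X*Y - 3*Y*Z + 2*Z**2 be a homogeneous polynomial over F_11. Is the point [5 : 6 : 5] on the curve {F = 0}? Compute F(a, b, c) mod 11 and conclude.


F(5,6,5) ≡ 6 (mod 11); P is NOT on the curve.

Evaluate F(5, 6, 5) term-by-term (mod 11).
  -X**2 ↦ -1·25·1·1 = -25
  2*X*Y ↦ 2·5·6·1 = 60
  -3*Y*Z ↦ -3·1·6·5 = -90
  2*Z**2 ↦ 2·1·1·25 = 50
Sum: F(5, 6, 5) = (-25) + (60) + (-90) + (50) = -5.
Reducing mod 11: -5 ≡ 6 (mod 11).
Since F(a, b, c) ≡ 6 ≠ 0 (mod 11), P does NOT lie on the curve.


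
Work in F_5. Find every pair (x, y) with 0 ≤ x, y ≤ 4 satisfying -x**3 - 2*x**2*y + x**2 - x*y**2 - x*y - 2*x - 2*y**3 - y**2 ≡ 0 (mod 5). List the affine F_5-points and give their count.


Affine F_5-points: {(0, 0), (0, 2), (3, 4)}; count = 3.

For each of the 25 pairs (x, y) ∈ F_5², evaluate f(x, y) mod 5. Record the zeros.
  x = 0: [0↦0, 1↦2, 2↦0, 3↦2, 4↦1]  zeros at y ∈ {0, 2}
  x = 1: [0↦3, 1↦1, 2↦3, 3↦2, 4↦1]  zeros at y ∈ ∅
  x = 2: [0↦2, 1↦2, 2↦4, 3↦1, 4↦1]  zeros at y ∈ ∅
  x = 3: [0↦1, 1↦4, 2↦2, 3↦3, 4↦0]  zeros at y ∈ {4}
  x = 4: [0↦4, 1↦1, 2↦1, 3↦2, 4↦2]  zeros at y ∈ ∅
Collecting zeros: affine points = {(0, 0), (0, 2), (3, 4)}.
Total count |C(F_5)_aff| = 3.


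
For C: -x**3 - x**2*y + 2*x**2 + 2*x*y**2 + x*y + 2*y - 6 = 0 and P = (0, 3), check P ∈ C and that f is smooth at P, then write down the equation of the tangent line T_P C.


Tangent line at P: 21*x + 2*y - 6 = 0.

Step 1: f(0, 3) = 0, so P lies on C.
Step 2: partial derivatives
  f_x(x, y) = -3*x**2 - 2*x*y + 4*x + 2*y**2 + y, f_y(x, y) = -x**2 + 4*x*y + x + 2.
  f_x(P) = 21, f_y(P) = 2 (gradient nonzero, so P is smooth).
Step 3: tangent line at P: 21·(x − 0) + 2·(y − 3) = 0.
Expanding: 21*x + 2*y - 6 = 0.


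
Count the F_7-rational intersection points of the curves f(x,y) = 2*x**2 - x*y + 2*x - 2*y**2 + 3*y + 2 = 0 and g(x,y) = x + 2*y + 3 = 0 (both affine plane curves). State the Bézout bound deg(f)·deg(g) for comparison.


Common zeros: {(0, 2), (4, 0)}; count = 2; Bézout bound = 2.

deg(f) = 2, deg(g) = 1, so Bézout bound = 2.
Scan x ∈ F_7. For each x, list the y ∈ F_7 with f(x, y) ≡ 0 and those with g(x, y) ≡ 0 (mod 7); the common zeros in that column are the intersection.
  x = 0: f ≡ 0 at y ∈ {2, 3}; g ≡ 0 at y ∈ {2}; common: {2}.
  x = 1: f ≡ 0 at y ∈ ∅; g ≡ 0 at y ∈ {5}; common: ∅.
  x = 2: f ≡ 0 at y ∈ {0, 4}; g ≡ 0 at y ∈ {1}; common: ∅.
  x = 3: f ≡ 0 at y ∈ ∅; g ≡ 0 at y ∈ {4}; common: ∅.
  x = 4: f ≡ 0 at y ∈ {0, 3}; g ≡ 0 at y ∈ {0}; common: {0}.
  x = 5: f ≡ 0 at y ∈ ∅; g ≡ 0 at y ∈ {3}; common: ∅.
  x = 6: f ≡ 0 at y ∈ {4, 5}; g ≡ 0 at y ∈ {6}; common: ∅.
Collecting: common zeros = {(0, 2), (4, 0)}, so the count is 2.
Comparison with the Bézout bound: 2 ≤ 2 = deg(f)·deg(g), as expected for curves with no common component (the bound is attained).


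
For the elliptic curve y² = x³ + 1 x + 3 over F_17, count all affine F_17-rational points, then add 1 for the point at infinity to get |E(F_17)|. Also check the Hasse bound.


Affine points = {(2, 8), (2, 9), (3, 4), (3, 13), (6, 2), (6, 15), (7, 8), (7, 9), (8, 8), (8, 9), (11, 6), (11, 11), (12, 3), (12, 14), (16, 1), (16, 16)}; affine count = 16; |E(F_17)| = 17.

Discriminant check: Δ ∝ 4a³ + 27b² = 4·1³ + 27·3² = 4·1 + 27·9 ≡ 9 (mod 17). Nonzero ⇒ E is nonsingular.
For each x ∈ F_17, compute rhs = x³ + 1·x + 3 mod 17, then count y ∈ F_17 with y² ≡ rhs.
  x = 0: rhs = 3, matching y values: none (0 points).
  x = 1: rhs = 5, matching y values: none (0 points).
  x = 2: rhs = 13, matching y values: 8, 9 (2 points).
  x = 3: rhs = 16, matching y values: 4, 13 (2 points).
  x = 4: rhs = 3, matching y values: none (0 points).
  x = 5: rhs = 14, matching y values: none (0 points).
  x = 6: rhs = 4, matching y values: 2, 15 (2 points).
  x = 7: rhs = 13, matching y values: 8, 9 (2 points).
  x = 8: rhs = 13, matching y values: 8, 9 (2 points).
  x = 9: rhs = 10, matching y values: none (0 points).
  x = 10: rhs = 10, matching y values: none (0 points).
  x = 11: rhs = 2, matching y values: 6, 11 (2 points).
  x = 12: rhs = 9, matching y values: 3, 14 (2 points).
  x = 13: rhs = 3, matching y values: none (0 points).
  x = 14: rhs = 7, matching y values: none (0 points).
  x = 15: rhs = 10, matching y values: none (0 points).
  x = 16: rhs = 1, matching y values: 1, 16 (2 points).
Total affine count: 16.
Full point count |E(F_17)| = 16 + 1 = 17.
Hasse bound: |17 − (17+1)| = |-1| = 1 ≤ 2√17 ≈ 8.2462 ✓.


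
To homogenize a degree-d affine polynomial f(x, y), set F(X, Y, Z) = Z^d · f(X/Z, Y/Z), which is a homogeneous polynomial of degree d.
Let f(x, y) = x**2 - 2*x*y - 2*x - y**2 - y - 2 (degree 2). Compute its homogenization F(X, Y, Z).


F(X, Y, Z) = X**2 - 2*X*Y - 2*X*Z - Y**2 - Y*Z - 2*Z**2

deg(f) = 2.
Substitute x = X/Z, y = Y/Z into f, then multiply by Z^2.
  monomial 1·x^2·y^0 ↦ 1·X^2·Y^0·Z^0.
  monomial -2·x^1·y^1 ↦ -2·X^1·Y^1·Z^0.
  monomial -2·x^1·y^0 ↦ -2·X^1·Y^0·Z^1.
  monomial -1·x^0·y^2 ↦ -1·X^0·Y^2·Z^0.
  monomial -1·x^0·y^1 ↦ -1·X^0·Y^1·Z^1.
  monomial -2·x^0·y^0 ↦ -2·X^0·Y^0·Z^2.
Collecting: F(X, Y, Z) = X**2 - 2*X*Y - 2*X*Z - Y**2 - Y*Z - 2*Z**2.


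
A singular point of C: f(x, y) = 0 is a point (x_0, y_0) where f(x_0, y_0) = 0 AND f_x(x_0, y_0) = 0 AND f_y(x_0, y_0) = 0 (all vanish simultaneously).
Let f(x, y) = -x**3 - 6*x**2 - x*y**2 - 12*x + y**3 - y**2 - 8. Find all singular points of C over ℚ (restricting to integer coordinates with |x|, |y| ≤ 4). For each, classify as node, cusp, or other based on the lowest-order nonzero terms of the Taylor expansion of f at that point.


Singular points: {(-2, 0)}; classification: cusp.

Compute partial derivatives:
  f_x = -3*x**2 - 12*x - y**2 - 12.
  f_y = -2*x*y + 3*y**2 - 2*y.
Scan x_0 ∈ {−4, ..., 4}. For each x_0, f_y(x_0, y) is a polynomial in y; find its integer roots y ∈ {−4, ..., 4}, then test f_x and f at those candidates.
  x = -4: f_y(-4, y) = 3*y**2 + 6*y; vanishes at y ∈ {-2, 0}. (-4, -2): f_x = -16 ≠ 0; (-4, 0): f_x = -12 ≠ 0.
  x = -3: f_y(-3, y) = 3*y**2 + 4*y; vanishes at y ∈ {0}. (-3, 0): f_x = -3 ≠ 0.
  x = -2: f_y(-2, y) = 3*y**2 + 2*y; vanishes at y ∈ {0}. (-2, 0): f_x = 0, f = 0 — SINGULAR.
  x = -1: f_y(-1, y) = 3*y**2; vanishes at y ∈ {0}. (-1, 0): f_x = -3 ≠ 0.
  x = 0: f_y(0, y) = 3*y**2 - 2*y; vanishes at y ∈ {0}. (0, 0): f_x = -12 ≠ 0.
  x = 1: f_y(1, y) = 3*y**2 - 4*y; vanishes at y ∈ {0}. (1, 0): f_x = -27 ≠ 0.
  x = 2: f_y(2, y) = 3*y**2 - 6*y; vanishes at y ∈ {0, 2}. (2, 0): f_x = -48 ≠ 0; (2, 2): f_x = -52 ≠ 0.
  x = 3: f_y(3, y) = 3*y**2 - 8*y; vanishes at y ∈ {0}. (3, 0): f_x = -75 ≠ 0.
  x = 4: f_y(4, y) = 3*y**2 - 10*y; vanishes at y ∈ {0}. (4, 0): f_x = -108 ≠ 0.
Only singular point on the grid: (-2, 0).
Classify: substitute x = -2 + u, y = 0 + v and expand: f = -u**3 - u*v**2 + v**3 + v**2.
No constant or linear terms (consistent with a singular point). Quadratic part: v**2. Cubic part: -u**3 - u*v**2 + v**3.
The quadratic part v**2 is a perfect square, so there is a single (double) tangent line v = 0, i.e. y = 0. Restricting the cubic part to that line (v = 0) leaves -u**3 ≠ 0, so f is not divisible by v and the branch is v² ≈ u**3 to lowest order — this is a cusp.
Classification: cusp.
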